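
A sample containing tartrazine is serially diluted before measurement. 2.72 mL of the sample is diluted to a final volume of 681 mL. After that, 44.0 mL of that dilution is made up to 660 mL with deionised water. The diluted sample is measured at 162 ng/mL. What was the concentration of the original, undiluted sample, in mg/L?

Overall dilution factor = 250.4 × 15 = 3756.
Original = 162 ng/mL × 3756 = 6.08 × 10⁵ ng/mL = 608 mg/L.

608 mg/L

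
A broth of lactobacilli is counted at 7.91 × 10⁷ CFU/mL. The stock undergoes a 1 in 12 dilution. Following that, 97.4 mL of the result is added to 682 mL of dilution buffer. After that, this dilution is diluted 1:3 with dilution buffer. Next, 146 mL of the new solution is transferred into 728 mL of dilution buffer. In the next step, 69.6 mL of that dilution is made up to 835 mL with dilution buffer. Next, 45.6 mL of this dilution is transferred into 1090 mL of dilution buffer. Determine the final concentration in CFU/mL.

Overall dilution factor = 12 × 8.002 × 3 × 5.986 × 12.00 × 24.90 = 5.15 × 10⁵.
7.91 × 10⁷ CFU/mL / 5.15 × 10⁵ = 154 CFU/mL.

154 CFU/mL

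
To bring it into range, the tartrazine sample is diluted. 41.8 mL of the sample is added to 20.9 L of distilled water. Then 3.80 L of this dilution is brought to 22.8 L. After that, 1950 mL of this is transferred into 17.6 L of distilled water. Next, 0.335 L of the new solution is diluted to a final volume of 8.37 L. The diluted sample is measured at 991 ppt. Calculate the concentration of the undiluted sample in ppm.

746 ppm

Overall dilution factor = 501 × 6 × 10.03 × 24.99 = 7.53 × 10⁵.
Original = 991 ppt × 7.53 × 10⁵ = 7.46 × 10⁸ ppt = 746 ppm.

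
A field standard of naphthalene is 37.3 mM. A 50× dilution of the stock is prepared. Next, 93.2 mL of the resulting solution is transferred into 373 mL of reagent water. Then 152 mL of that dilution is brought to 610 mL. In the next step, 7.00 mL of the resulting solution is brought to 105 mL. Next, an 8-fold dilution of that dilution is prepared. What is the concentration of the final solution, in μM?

0.310 μM

Overall dilution factor = 50 × 5.002 × 4.013 × 15 × 8 = 1.20 × 10⁵.
37.3 mM / 1.20 × 10⁵ = 3.10 × 10⁻⁴ mM = 0.310 μM.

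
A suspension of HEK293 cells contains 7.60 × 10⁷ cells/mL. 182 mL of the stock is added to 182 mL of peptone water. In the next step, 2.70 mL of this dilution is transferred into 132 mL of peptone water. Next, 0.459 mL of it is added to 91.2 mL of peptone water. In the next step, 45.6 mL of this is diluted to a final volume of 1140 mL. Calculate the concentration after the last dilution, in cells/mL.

153 cells/mL

Overall dilution factor = 2 × 49.89 × 199.7 × 25 = 4.98 × 10⁵.
7.60 × 10⁷ cells/mL / 4.98 × 10⁵ = 153 cells/mL.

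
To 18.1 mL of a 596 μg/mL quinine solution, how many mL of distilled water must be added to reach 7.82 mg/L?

1360 mL

7.82 mg/L = 7.82 μg/mL.
V₂ = C₁V₁/C₂ = 596 × 18.1 / 7.82 = 1379 mL.
Diluent to add = V₂ − V₁ = 1379 − 18.1 = 1360 mL.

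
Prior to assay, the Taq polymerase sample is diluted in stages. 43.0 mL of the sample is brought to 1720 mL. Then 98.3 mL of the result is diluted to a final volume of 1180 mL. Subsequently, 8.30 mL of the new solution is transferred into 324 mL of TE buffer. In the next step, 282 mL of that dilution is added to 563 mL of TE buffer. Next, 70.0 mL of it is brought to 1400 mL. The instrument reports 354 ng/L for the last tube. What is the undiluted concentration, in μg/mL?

408 μg/mL

Overall dilution factor = 40 × 12.00 × 40.04 × 2.996 × 20 = 1.15 × 10⁶.
Original = 354 ng/L × 1.15 × 10⁶ = 4.08 × 10⁸ ng/L = 408 μg/mL.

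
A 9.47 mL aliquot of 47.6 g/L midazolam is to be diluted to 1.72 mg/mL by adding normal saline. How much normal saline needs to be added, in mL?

1.72 mg/mL = 1.72 g/L.
V₂ = C₁V₁/C₂ = 47.6 × 9.47 / 1.72 = 262 mL.
Diluent to add = V₂ − V₁ = 262 − 9.47 = 253 mL.

253 mL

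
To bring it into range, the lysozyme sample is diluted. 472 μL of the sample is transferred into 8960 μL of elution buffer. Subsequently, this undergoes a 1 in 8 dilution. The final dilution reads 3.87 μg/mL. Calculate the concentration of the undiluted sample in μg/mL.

619 μg/mL

Overall dilution factor = 19.98 × 8 = 160.
Original = 3.87 μg/mL × 160 = 619 μg/mL.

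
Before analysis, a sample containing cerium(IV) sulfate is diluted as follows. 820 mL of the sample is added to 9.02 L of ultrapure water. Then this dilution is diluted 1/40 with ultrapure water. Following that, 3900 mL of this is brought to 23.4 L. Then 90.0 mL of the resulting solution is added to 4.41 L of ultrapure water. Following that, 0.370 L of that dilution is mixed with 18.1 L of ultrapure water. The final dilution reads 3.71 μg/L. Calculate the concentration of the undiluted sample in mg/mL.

26.7 mg/mL

Overall dilution factor = 12 × 40 × 6 × 50 × 49.92 = 7.19 × 10⁶.
Original = 3.71 μg/L × 7.19 × 10⁶ = 2.67 × 10⁷ μg/L = 26.7 mg/mL.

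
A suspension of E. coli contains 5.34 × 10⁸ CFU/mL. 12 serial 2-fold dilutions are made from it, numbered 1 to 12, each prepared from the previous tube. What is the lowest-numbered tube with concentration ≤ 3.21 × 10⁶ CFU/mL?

Tube n has concentration 5.34 × 10⁸ CFU/mL / 2ⁿ.
Need 2ⁿ ≥ 5.34 × 10⁸ CFU/mL / 3.21 × 10⁶ CFU/mL = 166, so n ≥ 7.38.
First such tube: n = 8.

tube 8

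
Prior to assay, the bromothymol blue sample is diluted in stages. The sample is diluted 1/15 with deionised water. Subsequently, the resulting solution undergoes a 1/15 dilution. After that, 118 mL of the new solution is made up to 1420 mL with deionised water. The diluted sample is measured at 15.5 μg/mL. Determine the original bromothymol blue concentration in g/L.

Overall dilution factor = 15 × 15 × 12.03 = 2708.
Original = 15.5 μg/mL × 2708 = 4.20 × 10⁴ μg/mL = 42.0 g/L.

42.0 g/L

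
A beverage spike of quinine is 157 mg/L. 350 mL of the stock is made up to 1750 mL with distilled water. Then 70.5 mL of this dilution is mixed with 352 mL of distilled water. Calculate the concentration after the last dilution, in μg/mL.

5.24 μg/mL

Overall dilution factor = 5 × 5.993 = 30.0.
157 mg/L / 30.0 = 5.24 mg/L = 5.24 μg/mL.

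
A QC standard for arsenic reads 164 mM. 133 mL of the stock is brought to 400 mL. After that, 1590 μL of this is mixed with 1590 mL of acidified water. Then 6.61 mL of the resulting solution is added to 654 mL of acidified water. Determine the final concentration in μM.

Overall dilution factor = 3.008 × 1001 × 99.94 = 3.01 × 10⁵.
164 mM / 3.01 × 10⁵ = 5.45 × 10⁻⁴ mM = 0.545 μM.

0.545 μM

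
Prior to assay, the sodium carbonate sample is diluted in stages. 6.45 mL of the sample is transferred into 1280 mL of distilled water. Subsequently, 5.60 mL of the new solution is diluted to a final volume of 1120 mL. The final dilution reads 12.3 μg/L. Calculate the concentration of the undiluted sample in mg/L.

491 mg/L

Overall dilution factor = 199.4 × 200 = 3.99 × 10⁴.
Original = 12.3 μg/L × 3.99 × 10⁴ = 4.91 × 10⁵ μg/L = 491 mg/L.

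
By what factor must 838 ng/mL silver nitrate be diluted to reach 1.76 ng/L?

Factor = C₀/C_target = 838 ng/mL / 1.76 ng/L = 4.76 × 10⁵.

4.76 × 10⁵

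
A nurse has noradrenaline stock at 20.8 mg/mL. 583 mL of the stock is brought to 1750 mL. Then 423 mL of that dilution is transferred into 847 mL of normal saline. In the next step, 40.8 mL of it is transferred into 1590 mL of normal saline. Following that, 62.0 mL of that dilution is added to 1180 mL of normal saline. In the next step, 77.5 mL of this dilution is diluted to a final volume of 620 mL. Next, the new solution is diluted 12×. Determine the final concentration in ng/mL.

30.0 ng/mL

Overall dilution factor = 3.002 × 3.002 × 39.97 × 20.03 × 8 × 12 = 6.93 × 10⁵.
20.8 mg/mL / 6.93 × 10⁵ = 3.00 × 10⁻⁵ mg/mL = 30.0 ng/mL.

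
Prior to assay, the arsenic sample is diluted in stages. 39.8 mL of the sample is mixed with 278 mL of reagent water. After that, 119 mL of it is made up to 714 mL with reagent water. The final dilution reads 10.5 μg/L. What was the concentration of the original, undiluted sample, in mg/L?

0.503 mg/L

Overall dilution factor = 7.985 × 6 = 47.9.
Original = 10.5 μg/L × 47.9 = 503 μg/L = 0.503 mg/L.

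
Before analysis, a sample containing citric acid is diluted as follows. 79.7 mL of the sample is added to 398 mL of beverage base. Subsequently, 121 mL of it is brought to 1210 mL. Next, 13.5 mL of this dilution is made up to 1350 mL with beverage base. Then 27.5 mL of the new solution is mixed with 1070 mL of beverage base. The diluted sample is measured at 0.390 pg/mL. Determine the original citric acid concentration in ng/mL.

Overall dilution factor = 5.994 × 10 × 100 × 39.91 = 2.39 × 10⁵.
Original = 0.390 pg/mL × 2.39 × 10⁵ = 9.33 × 10⁴ pg/mL = 93.3 ng/mL.

93.3 ng/mL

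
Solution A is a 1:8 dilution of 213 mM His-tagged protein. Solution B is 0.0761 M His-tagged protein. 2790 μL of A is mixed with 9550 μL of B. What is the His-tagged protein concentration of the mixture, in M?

C_A = 213 mM / 8 = 26.6 mM.
C_B = 0.0761 M = 76.1 mM.
C_mix = (C_A·V_A + C_B·V_B)/(V_A + V_B) = (26.6×2790 + 76.1×9550) / 12340 = 64.9 mM = 0.0649 M.

0.0649 M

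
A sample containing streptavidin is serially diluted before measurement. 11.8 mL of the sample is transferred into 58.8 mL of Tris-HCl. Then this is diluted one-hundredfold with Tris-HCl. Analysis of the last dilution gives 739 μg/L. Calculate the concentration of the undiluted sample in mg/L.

Overall dilution factor = 5.983 × 100 = 598.
Original = 739 μg/L × 598 = 4.42 × 10⁵ μg/L = 442 mg/L.

442 mg/L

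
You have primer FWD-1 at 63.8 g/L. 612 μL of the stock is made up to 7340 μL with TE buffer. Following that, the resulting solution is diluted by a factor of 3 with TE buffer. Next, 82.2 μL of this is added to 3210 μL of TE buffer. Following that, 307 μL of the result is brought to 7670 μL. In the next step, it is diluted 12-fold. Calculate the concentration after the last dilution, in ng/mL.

148 ng/mL

Overall dilution factor = 11.99 × 3 × 40.05 × 24.98 × 12 = 4.32 × 10⁵.
63.8 g/L / 4.32 × 10⁵ = 1.48 × 10⁻⁴ g/L = 148 ng/mL.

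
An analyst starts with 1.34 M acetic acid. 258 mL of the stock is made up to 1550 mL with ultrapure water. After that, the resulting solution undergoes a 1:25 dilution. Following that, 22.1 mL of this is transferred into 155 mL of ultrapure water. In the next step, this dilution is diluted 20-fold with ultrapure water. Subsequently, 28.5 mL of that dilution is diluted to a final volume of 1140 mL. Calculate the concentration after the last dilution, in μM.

1.39 μM

Overall dilution factor = 6.008 × 25 × 8.014 × 20 × 40 = 9.63 × 10⁵.
1.34 M / 9.63 × 10⁵ = 1.39 × 10⁻⁶ M = 1.39 μM.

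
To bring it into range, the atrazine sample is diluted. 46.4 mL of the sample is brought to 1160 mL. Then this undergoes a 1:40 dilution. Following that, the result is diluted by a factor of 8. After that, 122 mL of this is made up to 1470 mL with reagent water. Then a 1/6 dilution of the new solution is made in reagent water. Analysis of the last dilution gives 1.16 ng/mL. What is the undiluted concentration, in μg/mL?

Overall dilution factor = 25 × 40 × 8 × 12.05 × 6 = 5.78 × 10⁵.
Original = 1.16 ng/mL × 5.78 × 10⁵ = 6.71 × 10⁵ ng/mL = 671 μg/mL.

671 μg/mL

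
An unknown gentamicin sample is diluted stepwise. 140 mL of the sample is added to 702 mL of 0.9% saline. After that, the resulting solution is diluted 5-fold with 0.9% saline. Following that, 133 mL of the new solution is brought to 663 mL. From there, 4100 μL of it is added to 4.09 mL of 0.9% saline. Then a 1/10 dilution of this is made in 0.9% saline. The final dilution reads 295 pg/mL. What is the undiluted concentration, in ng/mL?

Overall dilution factor = 6.014 × 5 × 4.985 × 1.998 × 10 = 2994.
Original = 295 pg/mL × 2994 = 8.83 × 10⁵ pg/mL = 883 ng/mL.

883 ng/mL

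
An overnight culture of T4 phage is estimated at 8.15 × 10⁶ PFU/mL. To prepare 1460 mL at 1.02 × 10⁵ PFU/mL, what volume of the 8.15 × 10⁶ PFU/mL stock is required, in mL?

V₁ = C₂V₂/C₁ = 1.02 × 10⁵ × 1460 / 8.15 × 10⁶ = 18.3 mL.

18.3 mL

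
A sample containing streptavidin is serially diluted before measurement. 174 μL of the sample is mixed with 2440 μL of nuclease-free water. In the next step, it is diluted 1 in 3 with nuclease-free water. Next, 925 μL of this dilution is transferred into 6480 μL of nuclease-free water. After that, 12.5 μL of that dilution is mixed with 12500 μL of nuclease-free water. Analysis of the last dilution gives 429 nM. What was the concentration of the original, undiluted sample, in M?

0.155 M

Overall dilution factor = 15.02 × 3 × 8.005 × 1001 = 3.61 × 10⁵.
Original = 429 nM × 3.61 × 10⁵ = 1.55 × 10⁸ nM = 0.155 M.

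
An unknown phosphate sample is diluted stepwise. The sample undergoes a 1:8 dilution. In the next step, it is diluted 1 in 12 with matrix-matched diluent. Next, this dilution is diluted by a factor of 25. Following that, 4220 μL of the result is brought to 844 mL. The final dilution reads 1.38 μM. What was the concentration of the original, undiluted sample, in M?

Overall dilution factor = 8 × 12 × 25 × 200 = 4.80 × 10⁵.
Original = 1.38 μM × 4.80 × 10⁵ = 6.62 × 10⁵ μM = 0.662 M.

0.662 M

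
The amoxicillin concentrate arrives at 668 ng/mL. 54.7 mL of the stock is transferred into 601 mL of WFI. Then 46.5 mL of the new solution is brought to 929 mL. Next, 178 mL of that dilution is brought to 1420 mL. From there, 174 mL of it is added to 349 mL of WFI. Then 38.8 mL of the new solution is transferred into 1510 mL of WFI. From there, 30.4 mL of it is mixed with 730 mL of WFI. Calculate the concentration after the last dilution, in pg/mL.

Overall dilution factor = 11.99 × 19.98 × 7.978 × 3.006 × 39.92 × 25.01 = 5.73 × 10⁶.
668 ng/mL / 5.73 × 10⁶ = 1.17 × 10⁻⁴ ng/mL = 0.117 pg/mL.

0.117 pg/mL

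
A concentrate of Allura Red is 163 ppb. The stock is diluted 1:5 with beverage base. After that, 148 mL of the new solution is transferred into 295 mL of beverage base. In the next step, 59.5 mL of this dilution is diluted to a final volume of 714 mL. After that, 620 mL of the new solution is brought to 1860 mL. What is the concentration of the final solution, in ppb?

Overall dilution factor = 5 × 2.993 × 12 × 3 = 539.
163 ppb / 539 = 0.303 ppb.

0.303 ppb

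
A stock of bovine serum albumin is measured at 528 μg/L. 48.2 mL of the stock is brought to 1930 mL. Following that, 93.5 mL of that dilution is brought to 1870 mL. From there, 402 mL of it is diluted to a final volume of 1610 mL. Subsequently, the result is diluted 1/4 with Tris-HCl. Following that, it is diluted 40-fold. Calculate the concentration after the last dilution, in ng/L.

Overall dilution factor = 40.04 × 20 × 4.005 × 4 × 40 = 5.13 × 10⁵.
528 μg/L / 5.13 × 10⁵ = 1.03 × 10⁻³ μg/L = 1.03 ng/L.

1.03 ng/L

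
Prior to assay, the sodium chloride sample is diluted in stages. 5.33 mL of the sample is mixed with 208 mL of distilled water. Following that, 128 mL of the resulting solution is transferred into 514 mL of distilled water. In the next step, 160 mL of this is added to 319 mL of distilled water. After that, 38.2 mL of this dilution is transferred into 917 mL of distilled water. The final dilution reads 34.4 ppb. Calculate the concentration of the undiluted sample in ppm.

Overall dilution factor = 40.02 × 5.016 × 2.994 × 25.01 = 1.50 × 10⁴.
Original = 34.4 ppb × 1.50 × 10⁴ = 5.17 × 10⁵ ppb = 517 ppm.

517 ppm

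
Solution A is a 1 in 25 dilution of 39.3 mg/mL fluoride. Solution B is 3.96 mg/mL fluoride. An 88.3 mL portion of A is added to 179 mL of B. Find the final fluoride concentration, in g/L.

C_A = 39.3 mg/mL / 25 = 1.57 mg/mL.
C_mix = (C_A·V_A + C_B·V_B)/(V_A + V_B) = (1.57×88.3 + 3.96×179) / 267.3 = 3.17 mg/mL = 3.17 g/L.

3.17 g/L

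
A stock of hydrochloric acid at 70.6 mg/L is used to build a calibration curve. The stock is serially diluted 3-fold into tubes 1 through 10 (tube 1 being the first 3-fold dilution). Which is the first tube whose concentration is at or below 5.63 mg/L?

tube 3

Tube n has concentration 70.6 mg/L / 3ⁿ.
Need 3ⁿ ≥ 70.6 mg/L / 5.63 mg/L = 12.5, so n ≥ 2.30.
First such tube: n = 3.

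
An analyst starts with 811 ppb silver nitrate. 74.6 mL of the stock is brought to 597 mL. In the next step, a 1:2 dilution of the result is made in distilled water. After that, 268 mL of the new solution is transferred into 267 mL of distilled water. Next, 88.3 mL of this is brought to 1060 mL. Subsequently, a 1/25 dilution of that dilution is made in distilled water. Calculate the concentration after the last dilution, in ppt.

84.6 ppt

Overall dilution factor = 8.003 × 2 × 1.996 × 12.00 × 25 = 9589.
811 ppb / 9589 = 0.0846 ppb = 84.6 ppt.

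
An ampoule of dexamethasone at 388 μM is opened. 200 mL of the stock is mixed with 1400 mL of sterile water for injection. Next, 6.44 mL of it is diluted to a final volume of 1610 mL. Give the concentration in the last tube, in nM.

194 nM

Overall dilution factor = 8 × 250 = 2000.
388 μM / 2000 = 0.194 μM = 194 nM.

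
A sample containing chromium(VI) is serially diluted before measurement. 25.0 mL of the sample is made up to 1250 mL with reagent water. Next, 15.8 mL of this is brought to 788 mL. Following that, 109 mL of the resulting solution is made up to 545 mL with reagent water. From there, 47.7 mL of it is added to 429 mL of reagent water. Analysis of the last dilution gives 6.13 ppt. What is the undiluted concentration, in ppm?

0.764 ppm

Overall dilution factor = 50 × 49.87 × 5 × 9.994 = 1.25 × 10⁵.
Original = 6.13 ppt × 1.25 × 10⁵ = 7.64 × 10⁵ ppt = 0.764 ppm.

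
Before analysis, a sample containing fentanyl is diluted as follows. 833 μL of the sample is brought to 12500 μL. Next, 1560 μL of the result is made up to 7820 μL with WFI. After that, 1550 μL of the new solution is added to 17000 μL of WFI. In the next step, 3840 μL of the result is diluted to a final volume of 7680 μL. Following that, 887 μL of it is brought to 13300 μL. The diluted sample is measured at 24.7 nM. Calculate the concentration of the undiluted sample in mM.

Overall dilution factor = 15.01 × 5.013 × 11.97 × 2 × 14.99 = 2.70 × 10⁴.
Original = 24.7 nM × 2.70 × 10⁴ = 6.67 × 10⁵ nM = 0.667 mM.

0.667 mM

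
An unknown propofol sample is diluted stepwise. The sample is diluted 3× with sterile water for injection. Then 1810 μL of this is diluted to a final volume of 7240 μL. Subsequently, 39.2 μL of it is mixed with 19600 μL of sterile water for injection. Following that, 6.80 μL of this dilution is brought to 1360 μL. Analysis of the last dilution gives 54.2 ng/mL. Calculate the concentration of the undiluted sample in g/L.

65.2 g/L

Overall dilution factor = 3 × 4 × 501 × 200 = 1.20 × 10⁶.
Original = 54.2 ng/mL × 1.20 × 10⁶ = 6.52 × 10⁷ ng/mL = 65.2 g/L.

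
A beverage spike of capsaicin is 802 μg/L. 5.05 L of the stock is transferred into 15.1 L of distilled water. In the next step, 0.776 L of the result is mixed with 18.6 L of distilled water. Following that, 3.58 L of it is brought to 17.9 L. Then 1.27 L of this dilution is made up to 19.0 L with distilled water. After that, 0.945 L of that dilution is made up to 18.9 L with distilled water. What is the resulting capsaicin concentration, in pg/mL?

Overall dilution factor = 3.990 × 24.97 × 5 × 14.96 × 20 = 1.49 × 10⁵.
802 μg/L / 1.49 × 10⁵ = 5.38 × 10⁻³ μg/L = 5.38 pg/mL.

5.38 pg/mL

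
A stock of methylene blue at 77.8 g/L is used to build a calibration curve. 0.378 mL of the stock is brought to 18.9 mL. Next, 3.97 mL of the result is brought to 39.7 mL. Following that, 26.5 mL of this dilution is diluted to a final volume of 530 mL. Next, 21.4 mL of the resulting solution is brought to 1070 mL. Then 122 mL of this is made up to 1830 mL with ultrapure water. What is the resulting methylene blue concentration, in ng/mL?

Overall dilution factor = 50 × 10 × 20 × 50 × 15 = 7.50 × 10⁶.
77.8 g/L / 7.50 × 10⁶ = 1.04 × 10⁻⁵ g/L = 10.4 ng/mL.

10.4 ng/mL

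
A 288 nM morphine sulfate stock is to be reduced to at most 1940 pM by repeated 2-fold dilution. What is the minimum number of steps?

Need 2ⁿ ≥ 148, so n ≥ log(148)/log(2) = 7.21.
Minimum whole steps: n = 8.

8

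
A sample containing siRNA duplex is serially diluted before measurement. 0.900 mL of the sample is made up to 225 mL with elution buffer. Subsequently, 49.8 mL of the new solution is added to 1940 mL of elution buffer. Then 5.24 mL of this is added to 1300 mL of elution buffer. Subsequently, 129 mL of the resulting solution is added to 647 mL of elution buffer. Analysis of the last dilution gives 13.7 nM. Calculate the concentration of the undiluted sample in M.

0.205 M

Overall dilution factor = 250 × 39.96 × 249.1 × 6.016 = 1.50 × 10⁷.
Original = 13.7 nM × 1.50 × 10⁷ = 2.05 × 10⁸ nM = 0.205 M.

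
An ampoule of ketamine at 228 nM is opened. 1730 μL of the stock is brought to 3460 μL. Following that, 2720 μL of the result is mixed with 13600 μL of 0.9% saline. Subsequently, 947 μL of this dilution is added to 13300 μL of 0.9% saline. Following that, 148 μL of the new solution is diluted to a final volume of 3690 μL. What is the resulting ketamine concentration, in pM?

50.7 pM

Overall dilution factor = 2 × 6 × 15.04 × 24.93 = 4501.
228 nM / 4501 = 0.0507 nM = 50.7 pM.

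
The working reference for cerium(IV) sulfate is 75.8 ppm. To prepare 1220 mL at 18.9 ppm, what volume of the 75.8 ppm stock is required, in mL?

304 mL

V₁ = C₂V₂/C₁ = 18.9 × 1220 / 75.8 = 304 mL.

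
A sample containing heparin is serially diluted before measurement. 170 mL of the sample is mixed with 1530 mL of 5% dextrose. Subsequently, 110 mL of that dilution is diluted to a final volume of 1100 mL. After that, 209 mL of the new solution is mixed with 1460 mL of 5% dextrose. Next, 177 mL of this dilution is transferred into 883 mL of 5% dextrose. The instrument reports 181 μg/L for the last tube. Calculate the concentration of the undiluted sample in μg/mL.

Overall dilution factor = 10 × 10 × 7.986 × 5.989 = 4782.
Original = 181 μg/L × 4782 = 8.66 × 10⁵ μg/L = 866 μg/mL.

866 μg/mL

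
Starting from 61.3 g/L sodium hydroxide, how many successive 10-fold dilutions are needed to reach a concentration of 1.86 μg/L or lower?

Need 10ⁿ ≥ 3.30 × 10⁷, so n ≥ log(3.30 × 10⁷)/log(10) = 7.52.
Minimum whole steps: n = 8.

8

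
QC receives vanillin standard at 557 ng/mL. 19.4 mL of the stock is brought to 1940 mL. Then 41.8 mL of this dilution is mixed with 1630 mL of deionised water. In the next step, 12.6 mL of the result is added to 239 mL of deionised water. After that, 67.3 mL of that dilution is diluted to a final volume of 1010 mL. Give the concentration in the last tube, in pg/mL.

Overall dilution factor = 100 × 40.00 × 19.97 × 15.01 = 1.20 × 10⁶.
557 ng/mL / 1.20 × 10⁶ = 4.65 × 10⁻⁴ ng/mL = 0.465 pg/mL.

0.465 pg/mL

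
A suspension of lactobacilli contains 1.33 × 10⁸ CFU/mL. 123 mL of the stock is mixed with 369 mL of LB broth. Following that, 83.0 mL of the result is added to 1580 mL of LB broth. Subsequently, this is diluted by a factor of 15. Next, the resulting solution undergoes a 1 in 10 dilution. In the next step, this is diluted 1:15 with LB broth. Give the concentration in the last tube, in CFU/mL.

Overall dilution factor = 4 × 20.04 × 15 × 10 × 15 = 1.80 × 10⁵.
1.33 × 10⁸ CFU/mL / 1.80 × 10⁵ = 738 CFU/mL.

738 CFU/mL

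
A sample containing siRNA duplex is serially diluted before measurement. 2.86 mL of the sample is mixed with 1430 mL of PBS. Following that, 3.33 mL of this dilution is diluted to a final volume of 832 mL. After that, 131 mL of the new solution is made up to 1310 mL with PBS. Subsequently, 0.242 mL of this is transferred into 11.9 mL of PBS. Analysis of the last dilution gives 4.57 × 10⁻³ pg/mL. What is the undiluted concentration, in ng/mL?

Overall dilution factor = 501 × 249.8 × 10 × 50.17 = 6.28 × 10⁷.
Original = 4.57 × 10⁻³ pg/mL × 6.28 × 10⁷ = 2.87 × 10⁵ pg/mL = 287 ng/mL.

287 ng/mL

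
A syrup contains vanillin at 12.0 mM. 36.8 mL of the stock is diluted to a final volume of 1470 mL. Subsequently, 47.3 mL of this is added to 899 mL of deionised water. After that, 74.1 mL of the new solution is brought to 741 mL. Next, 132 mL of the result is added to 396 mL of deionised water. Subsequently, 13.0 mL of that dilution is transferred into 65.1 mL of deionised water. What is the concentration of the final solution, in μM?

0.0625 μM

Overall dilution factor = 39.95 × 20.01 × 10 × 4 × 6.008 = 1.92 × 10⁵.
12.0 mM / 1.92 × 10⁵ = 6.25 × 10⁻⁵ mM = 0.0625 μM.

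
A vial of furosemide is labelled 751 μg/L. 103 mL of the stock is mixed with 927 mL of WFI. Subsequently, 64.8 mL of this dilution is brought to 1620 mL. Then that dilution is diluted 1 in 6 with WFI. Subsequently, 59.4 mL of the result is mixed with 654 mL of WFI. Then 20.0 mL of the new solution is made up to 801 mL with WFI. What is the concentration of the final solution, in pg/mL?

Overall dilution factor = 10 × 25 × 6 × 12.01 × 40.05 = 7.22 × 10⁵.
751 μg/L / 7.22 × 10⁵ = 1.04 × 10⁻³ μg/L = 1.04 pg/mL.

1.04 pg/mL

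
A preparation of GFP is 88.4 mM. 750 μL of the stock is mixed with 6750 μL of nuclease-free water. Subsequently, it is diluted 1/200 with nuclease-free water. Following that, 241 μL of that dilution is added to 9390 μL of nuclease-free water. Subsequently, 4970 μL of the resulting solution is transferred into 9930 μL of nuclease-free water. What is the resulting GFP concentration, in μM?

Overall dilution factor = 10 × 200 × 39.96 × 2.998 = 2.40 × 10⁵.
88.4 mM / 2.40 × 10⁵ = 3.69 × 10⁻⁴ mM = 0.369 μM.

0.369 μM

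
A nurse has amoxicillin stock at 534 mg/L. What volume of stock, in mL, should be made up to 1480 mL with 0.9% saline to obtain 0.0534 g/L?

0.0534 g/L = 53.4 mg/L.
V₁ = C₂V₂/C₁ = 53.4 × 1480 / 534 = 148 mL.

148 mL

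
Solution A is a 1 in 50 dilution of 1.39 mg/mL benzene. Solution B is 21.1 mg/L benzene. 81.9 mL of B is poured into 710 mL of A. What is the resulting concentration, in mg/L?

C_A = 1.39 mg/mL / 50 = 0.0278 mg/mL.
C_B = 21.1 mg/L = 0.0211 mg/mL.
C_mix = (C_A·V_A + C_B·V_B)/(V_A + V_B) = (0.0278×710 + 0.0211×81.9) / 791.9 = 0.0271 mg/mL = 27.1 mg/L.

27.1 mg/L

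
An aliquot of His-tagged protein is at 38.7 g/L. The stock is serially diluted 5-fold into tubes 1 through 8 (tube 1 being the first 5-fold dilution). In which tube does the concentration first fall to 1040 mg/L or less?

tube 3

Tube n has concentration 38.7 g/L / 5ⁿ.
Need 5ⁿ ≥ 38.7 g/L / 1040 mg/L = 37.2, so n ≥ 2.25.
First such tube: n = 3.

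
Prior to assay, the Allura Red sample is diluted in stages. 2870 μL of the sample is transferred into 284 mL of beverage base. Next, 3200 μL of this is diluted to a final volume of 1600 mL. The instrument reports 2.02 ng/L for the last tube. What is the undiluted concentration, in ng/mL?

101 ng/mL

Overall dilution factor = 99.95 × 500 = 5.00 × 10⁴.
Original = 2.02 ng/L × 5.00 × 10⁴ = 1.01 × 10⁵ ng/L = 101 ng/mL.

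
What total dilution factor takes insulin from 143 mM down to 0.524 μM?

Factor = C₀/C_target = 143 mM / 0.524 μM = 2.73 × 10⁵.

2.73 × 10⁵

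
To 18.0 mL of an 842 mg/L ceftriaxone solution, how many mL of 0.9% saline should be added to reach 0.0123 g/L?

0.0123 g/L = 12.3 mg/L.
V₂ = C₁V₁/C₂ = 842 × 18.0 / 12.3 = 1232 mL.
Diluent to add = V₂ − V₁ = 1232 − 18.0 = 1210 mL.

1210 mL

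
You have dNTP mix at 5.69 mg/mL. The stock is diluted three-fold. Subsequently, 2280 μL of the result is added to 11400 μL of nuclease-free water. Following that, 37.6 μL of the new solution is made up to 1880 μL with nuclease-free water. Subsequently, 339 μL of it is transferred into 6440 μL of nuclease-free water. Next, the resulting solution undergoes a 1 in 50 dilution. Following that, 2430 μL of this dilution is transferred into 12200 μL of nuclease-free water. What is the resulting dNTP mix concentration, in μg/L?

Overall dilution factor = 3 × 6 × 50 × 20.00 × 50 × 6.021 = 5.42 × 10⁶.
5.69 mg/mL / 5.42 × 10⁶ = 1.05 × 10⁻⁶ mg/mL = 1.05 μg/L.

1.05 μg/L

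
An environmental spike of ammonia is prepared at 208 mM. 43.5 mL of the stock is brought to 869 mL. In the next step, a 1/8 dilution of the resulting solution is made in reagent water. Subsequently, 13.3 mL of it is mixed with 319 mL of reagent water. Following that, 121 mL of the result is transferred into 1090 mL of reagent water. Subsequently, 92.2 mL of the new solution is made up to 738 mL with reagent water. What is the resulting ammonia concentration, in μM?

Overall dilution factor = 19.98 × 8 × 24.98 × 10.01 × 8.004 = 3.20 × 10⁵.
208 mM / 3.20 × 10⁵ = 6.50 × 10⁻⁴ mM = 0.650 μM.

0.650 μM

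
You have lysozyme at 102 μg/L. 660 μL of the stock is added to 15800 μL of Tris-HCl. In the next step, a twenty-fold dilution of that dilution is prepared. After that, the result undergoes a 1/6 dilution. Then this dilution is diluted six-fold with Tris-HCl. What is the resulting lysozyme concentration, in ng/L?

Overall dilution factor = 24.94 × 20 × 6 × 6 = 1.80 × 10⁴.
102 μg/L / 1.80 × 10⁴ = 5.68 × 10⁻³ μg/L = 5.68 ng/L.

5.68 ng/L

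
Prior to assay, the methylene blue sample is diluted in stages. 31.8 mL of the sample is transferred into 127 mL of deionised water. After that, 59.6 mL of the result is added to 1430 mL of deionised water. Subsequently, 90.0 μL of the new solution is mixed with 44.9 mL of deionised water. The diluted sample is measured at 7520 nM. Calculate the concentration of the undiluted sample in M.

Overall dilution factor = 4.994 × 24.99 × 499.9 = 6.24 × 10⁴.
Original = 7520 nM × 6.24 × 10⁴ = 4.69 × 10⁸ nM = 0.469 M.

0.469 M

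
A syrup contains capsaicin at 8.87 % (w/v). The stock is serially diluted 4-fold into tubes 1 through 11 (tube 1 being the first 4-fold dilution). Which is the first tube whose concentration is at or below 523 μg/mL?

tube 4

Tube n has concentration 8.87 % (w/v) / 4ⁿ.
Need 4ⁿ ≥ 8.87 % (w/v) / 523 μg/mL = 170, so n ≥ 3.70.
First such tube: n = 4.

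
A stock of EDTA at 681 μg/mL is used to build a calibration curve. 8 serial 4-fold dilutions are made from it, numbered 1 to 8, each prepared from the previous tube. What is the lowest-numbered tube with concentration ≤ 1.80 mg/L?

tube 5

Tube n has concentration 681 μg/mL / 4ⁿ.
Need 4ⁿ ≥ 681 μg/mL / 1.80 mg/L = 378, so n ≥ 4.28.
First such tube: n = 5.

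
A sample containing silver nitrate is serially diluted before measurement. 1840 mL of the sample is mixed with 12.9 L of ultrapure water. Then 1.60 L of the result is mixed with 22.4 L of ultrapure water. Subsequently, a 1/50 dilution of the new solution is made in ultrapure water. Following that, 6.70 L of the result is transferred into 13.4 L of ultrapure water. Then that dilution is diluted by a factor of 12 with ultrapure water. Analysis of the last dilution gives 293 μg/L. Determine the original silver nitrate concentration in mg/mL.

Overall dilution factor = 8.011 × 15 × 50 × 3 × 12 = 2.16 × 10⁵.
Original = 293 μg/L × 2.16 × 10⁵ = 6.34 × 10⁷ μg/L = 63.4 mg/mL.

63.4 mg/mL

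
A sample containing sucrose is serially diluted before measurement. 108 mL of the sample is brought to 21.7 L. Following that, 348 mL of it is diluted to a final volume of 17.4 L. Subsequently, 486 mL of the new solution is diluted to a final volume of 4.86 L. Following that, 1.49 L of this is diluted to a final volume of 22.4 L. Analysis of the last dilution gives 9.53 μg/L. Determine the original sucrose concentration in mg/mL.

14.4 mg/mL

Overall dilution factor = 200.9 × 50 × 10 × 15.03 = 1.51 × 10⁶.
Original = 9.53 μg/L × 1.51 × 10⁶ = 1.44 × 10⁷ μg/L = 14.4 mg/mL.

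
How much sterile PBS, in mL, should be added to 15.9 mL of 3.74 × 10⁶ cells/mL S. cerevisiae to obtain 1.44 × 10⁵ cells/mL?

V₂ = C₁V₁/C₂ = 3.74 × 10⁶ × 15.9 / 1.44 × 10⁵ = 413 mL.
Diluent to add = V₂ − V₁ = 413 − 15.9 = 397 mL.

397 mL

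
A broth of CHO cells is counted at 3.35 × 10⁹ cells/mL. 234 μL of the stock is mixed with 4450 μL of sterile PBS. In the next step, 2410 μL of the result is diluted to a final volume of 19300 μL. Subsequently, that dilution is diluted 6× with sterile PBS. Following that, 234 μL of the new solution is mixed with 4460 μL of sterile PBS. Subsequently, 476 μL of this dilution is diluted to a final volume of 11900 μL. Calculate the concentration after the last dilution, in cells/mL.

Overall dilution factor = 20.02 × 8.008 × 6 × 20.06 × 25 = 4.82 × 10⁵.
3.35 × 10⁹ cells/mL / 4.82 × 10⁵ = 6950 cells/mL.

6950 cells/mL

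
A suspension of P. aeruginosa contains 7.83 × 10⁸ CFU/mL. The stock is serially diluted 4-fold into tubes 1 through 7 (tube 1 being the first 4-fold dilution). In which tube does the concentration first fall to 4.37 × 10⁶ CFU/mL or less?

tube 4

Tube n has concentration 7.83 × 10⁸ CFU/mL / 4ⁿ.
Need 4ⁿ ≥ 7.83 × 10⁸ CFU/mL / 4.37 × 10⁶ CFU/mL = 179, so n ≥ 3.74.
First such tube: n = 4.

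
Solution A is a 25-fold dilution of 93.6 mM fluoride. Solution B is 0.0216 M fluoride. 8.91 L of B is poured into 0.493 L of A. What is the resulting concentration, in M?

0.0207 M

C_A = 93.6 mM / 25 = 3.74 mM.
C_B = 0.0216 M = 21.6 mM.
C_mix = (C_A·V_A + C_B·V_B)/(V_A + V_B) = (3.74×0.493 + 21.6×8.91) / 9.403 = 20.7 mM = 0.0207 M.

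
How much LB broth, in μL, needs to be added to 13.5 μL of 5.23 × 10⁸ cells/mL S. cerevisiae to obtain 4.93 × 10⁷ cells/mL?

130 μL

V₂ = C₁V₁/C₂ = 5.23 × 10⁸ × 13.5 / 4.93 × 10⁷ = 143 μL.
Diluent to add = V₂ − V₁ = 143 − 13.5 = 130 μL.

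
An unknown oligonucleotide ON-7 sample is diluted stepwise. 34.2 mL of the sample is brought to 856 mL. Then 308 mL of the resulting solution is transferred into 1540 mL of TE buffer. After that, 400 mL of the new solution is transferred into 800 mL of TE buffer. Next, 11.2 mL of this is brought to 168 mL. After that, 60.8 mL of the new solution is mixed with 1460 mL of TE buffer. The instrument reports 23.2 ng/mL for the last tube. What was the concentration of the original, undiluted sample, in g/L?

Overall dilution factor = 25.03 × 6 × 3 × 15 × 25.01 = 1.69 × 10⁵.
Original = 23.2 ng/mL × 1.69 × 10⁵ = 3.92 × 10⁶ ng/mL = 3.92 g/L.

3.92 g/L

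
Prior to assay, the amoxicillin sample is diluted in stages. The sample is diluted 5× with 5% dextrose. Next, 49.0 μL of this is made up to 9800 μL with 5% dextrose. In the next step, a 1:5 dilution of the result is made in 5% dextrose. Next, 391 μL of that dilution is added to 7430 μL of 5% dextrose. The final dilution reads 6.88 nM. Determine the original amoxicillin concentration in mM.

0.688 mM

Overall dilution factor = 5 × 200 × 5 × 20.00 = 1.00 × 10⁵.
Original = 6.88 nM × 1.00 × 10⁵ = 6.88 × 10⁵ nM = 0.688 mM.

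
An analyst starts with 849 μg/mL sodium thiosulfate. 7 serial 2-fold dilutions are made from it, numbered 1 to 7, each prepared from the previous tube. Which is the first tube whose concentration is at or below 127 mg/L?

Tube n has concentration 849 μg/mL / 2ⁿ.
Need 2ⁿ ≥ 849 μg/mL / 127 mg/L = 6.69, so n ≥ 2.74.
First such tube: n = 3.

tube 3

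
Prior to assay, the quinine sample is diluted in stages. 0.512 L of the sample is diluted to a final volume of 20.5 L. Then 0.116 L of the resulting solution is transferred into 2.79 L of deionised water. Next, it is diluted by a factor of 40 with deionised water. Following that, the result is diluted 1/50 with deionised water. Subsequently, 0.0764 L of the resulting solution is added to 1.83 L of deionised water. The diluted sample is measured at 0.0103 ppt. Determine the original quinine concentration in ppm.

0.516 ppm

Overall dilution factor = 40.04 × 25.05 × 40 × 50 × 24.95 = 5.01 × 10⁷.
Original = 0.0103 ppt × 5.01 × 10⁷ = 5.16 × 10⁵ ppt = 0.516 ppm.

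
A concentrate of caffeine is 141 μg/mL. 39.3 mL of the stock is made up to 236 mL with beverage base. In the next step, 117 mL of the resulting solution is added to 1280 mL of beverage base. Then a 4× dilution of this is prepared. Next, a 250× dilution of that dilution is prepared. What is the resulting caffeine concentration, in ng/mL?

Overall dilution factor = 6.005 × 11.94 × 4 × 250 = 7.17 × 10⁴.
141 μg/mL / 7.17 × 10⁴ = 1.97 × 10⁻³ μg/mL = 1.97 ng/mL.

1.97 ng/mL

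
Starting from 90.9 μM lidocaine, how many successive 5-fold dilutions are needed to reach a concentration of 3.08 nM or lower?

7

Need 5ⁿ ≥ 2.95 × 10⁴, so n ≥ log(2.95 × 10⁴)/log(5) = 6.40.
Minimum whole steps: n = 7.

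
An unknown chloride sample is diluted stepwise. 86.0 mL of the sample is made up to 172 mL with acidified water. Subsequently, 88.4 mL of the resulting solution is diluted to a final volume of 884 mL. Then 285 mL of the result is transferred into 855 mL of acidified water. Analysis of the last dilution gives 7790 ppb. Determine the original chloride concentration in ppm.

Overall dilution factor = 2 × 10 × 4 = 80.0.
Original = 7790 ppb × 80.0 = 6.23 × 10⁵ ppb = 623 ppm.

623 ppm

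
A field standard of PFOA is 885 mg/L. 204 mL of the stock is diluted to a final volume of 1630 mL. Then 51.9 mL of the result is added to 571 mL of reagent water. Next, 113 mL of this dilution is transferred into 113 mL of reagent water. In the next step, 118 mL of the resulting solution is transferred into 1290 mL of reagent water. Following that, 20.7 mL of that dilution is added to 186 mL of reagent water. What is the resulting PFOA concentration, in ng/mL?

Overall dilution factor = 7.990 × 12.00 × 2 × 11.93 × 9.986 = 2.29 × 10⁴.
885 mg/L / 2.29 × 10⁴ = 0.0387 mg/L = 38.7 ng/mL.

38.7 ng/mL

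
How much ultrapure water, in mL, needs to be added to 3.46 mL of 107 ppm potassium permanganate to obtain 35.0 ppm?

7.12 mL

V₂ = C₁V₁/C₂ = 107 × 3.46 / 35.0 = 10.6 mL.
Diluent to add = V₂ − V₁ = 10.6 − 3.46 = 7.12 mL.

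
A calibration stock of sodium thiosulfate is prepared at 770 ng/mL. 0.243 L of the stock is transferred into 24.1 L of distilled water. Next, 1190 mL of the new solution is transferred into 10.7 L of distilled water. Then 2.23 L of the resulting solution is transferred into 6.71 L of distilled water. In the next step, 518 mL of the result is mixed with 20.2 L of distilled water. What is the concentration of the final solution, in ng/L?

4.80 ng/L

Overall dilution factor = 100.2 × 9.992 × 4.009 × 40.00 = 1.60 × 10⁵.
770 ng/mL / 1.60 × 10⁵ = 4.80 × 10⁻³ ng/mL = 4.80 ng/L.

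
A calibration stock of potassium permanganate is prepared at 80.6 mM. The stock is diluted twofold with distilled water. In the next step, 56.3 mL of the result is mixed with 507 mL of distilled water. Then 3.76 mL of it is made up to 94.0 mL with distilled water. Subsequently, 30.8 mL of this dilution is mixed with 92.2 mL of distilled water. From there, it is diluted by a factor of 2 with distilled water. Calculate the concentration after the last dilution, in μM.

Overall dilution factor = 2 × 10.01 × 25 × 3.994 × 2 = 3996.
80.6 mM / 3996 = 0.0202 mM = 20.2 μM.

20.2 μM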